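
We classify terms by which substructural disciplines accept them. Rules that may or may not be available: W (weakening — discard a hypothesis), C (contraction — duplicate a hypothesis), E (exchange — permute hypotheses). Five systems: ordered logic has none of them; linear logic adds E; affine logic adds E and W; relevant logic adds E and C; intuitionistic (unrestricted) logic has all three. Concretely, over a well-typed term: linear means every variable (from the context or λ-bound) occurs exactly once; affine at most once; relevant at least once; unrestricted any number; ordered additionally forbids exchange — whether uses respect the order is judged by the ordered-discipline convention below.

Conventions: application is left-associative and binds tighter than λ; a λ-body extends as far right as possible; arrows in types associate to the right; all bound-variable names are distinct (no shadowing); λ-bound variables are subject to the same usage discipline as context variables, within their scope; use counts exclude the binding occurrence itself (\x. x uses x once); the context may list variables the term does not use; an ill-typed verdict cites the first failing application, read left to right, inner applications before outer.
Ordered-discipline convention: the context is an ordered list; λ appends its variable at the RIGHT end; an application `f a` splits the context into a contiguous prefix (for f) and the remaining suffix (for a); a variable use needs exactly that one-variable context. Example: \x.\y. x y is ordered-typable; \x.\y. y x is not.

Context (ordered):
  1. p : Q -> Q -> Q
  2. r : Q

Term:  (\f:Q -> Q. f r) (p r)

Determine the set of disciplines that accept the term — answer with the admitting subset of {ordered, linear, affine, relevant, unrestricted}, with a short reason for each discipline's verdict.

accepted by: relevant, unrestricted
use counts: p: 1×; r: 2×; f [bound]: 1×
order of uses: f, r, p, r
typing: ✓ — Q
ordered: ✗, repeated use of r ×2
linear: ✗, repeated use of r ×2
affine: ✗, repeated use of r ×2
relevant: ✓, none of p, r, f goes unused
unrestricted: ✓, type-checks (Q) and nothing is barred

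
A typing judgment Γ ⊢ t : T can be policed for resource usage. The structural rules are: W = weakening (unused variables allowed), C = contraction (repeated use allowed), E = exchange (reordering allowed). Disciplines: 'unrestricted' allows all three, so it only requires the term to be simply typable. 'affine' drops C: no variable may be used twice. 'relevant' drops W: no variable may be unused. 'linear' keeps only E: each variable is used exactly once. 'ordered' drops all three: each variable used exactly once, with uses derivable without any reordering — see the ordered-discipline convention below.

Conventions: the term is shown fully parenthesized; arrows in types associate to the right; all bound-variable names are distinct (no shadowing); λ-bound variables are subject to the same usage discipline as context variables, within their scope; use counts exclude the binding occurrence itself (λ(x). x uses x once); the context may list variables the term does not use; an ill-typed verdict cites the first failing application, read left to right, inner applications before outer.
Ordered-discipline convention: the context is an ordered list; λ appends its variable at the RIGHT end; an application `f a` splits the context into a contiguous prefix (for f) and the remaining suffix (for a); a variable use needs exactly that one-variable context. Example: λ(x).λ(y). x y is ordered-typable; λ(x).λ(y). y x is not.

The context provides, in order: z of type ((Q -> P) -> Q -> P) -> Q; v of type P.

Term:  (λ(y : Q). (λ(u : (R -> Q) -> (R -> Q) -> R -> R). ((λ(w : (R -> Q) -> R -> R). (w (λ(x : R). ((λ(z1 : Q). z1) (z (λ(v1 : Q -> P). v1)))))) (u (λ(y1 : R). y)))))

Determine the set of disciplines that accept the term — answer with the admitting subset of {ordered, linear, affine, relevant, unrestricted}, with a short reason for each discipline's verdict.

admitted in: affine, unrestricted
use counts: z=1, v=0, y (bound)=1, u (bound)=1, w (bound)=1, x (bound)=0, z1 (bound)=1, v1 (bound)=1, y1 (bound)=0
left-to-right use order: w, z1, z, v1, u, y
typing: ✓ — Q -> ((R -> Q) -> (R -> Q) -> R -> R) -> R -> R
ordered: ✗ — v, x, y1 never used (weakening)
linear: ✗ — v, x, y1 never used (weakening)
affine: ✓ — no duplicate uses among z, v, y, u, w, x, z1, v1, y1
relevant: ✗ — v, x, y1 never used (weakening)
unrestricted: ✓ — type-checks (Q -> ((R -> Q) -> (R -> Q) -> R -> R) -> R -> R) and nothing is barred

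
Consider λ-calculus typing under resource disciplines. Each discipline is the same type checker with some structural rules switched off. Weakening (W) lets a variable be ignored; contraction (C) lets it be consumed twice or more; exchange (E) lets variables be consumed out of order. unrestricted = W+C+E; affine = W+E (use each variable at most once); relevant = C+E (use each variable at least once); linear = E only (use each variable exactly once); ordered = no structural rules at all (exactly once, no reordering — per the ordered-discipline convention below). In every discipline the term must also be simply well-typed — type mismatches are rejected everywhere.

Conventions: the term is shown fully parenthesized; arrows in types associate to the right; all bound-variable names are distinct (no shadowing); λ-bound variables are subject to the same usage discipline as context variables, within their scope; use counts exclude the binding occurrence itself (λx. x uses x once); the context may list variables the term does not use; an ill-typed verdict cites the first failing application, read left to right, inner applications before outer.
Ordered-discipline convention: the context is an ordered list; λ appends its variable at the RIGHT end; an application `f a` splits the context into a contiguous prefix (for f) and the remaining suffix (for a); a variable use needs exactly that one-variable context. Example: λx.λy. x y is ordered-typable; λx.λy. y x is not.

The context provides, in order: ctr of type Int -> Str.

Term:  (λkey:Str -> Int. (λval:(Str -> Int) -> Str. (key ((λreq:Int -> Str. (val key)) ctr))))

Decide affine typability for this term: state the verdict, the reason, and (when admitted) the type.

no — key ×2 used more than once (contraction)
variable uses: ctr: 1; key [bound]: 2; val [bound]: 1; req [bound]: 0
order of uses: key, val, key, ctr
typing: well-typed at (Str -> Int) -> ((Str -> Int) -> Str) -> Int
all disciplines: ordered ✗, linear ✗, affine ✗, relevant ✗, unrestricted ✓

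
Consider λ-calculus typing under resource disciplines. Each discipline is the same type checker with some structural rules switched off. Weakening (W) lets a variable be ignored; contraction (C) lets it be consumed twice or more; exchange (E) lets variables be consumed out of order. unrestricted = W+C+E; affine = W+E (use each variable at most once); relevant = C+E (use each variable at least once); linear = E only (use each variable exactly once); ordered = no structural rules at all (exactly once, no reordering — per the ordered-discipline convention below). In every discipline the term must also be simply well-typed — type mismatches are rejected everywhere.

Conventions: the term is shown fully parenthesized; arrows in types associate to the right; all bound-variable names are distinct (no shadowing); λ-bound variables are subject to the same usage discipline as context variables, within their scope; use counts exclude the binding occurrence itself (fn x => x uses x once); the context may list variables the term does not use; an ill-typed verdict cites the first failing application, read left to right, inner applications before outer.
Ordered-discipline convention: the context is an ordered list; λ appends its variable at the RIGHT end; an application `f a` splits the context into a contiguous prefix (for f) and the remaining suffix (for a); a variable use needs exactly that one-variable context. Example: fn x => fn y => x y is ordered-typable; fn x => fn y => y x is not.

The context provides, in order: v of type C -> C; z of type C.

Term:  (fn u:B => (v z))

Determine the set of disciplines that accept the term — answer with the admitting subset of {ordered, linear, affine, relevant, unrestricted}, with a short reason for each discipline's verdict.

admitting disciplines: affine, unrestricted
variable uses: v: 1; z: 1; u (λ-bound): 0
order of uses: v, z
typing: ✓ — B -> C
ordered: ✗ — u never used (weakening)
linear: ✗ — u never used (weakening)
affine: ✓ — none of v, z, u used more than once
relevant: ✗ — u never used (weakening)
unrestricted: ✓ — type-checks (B -> C) and nothing is barred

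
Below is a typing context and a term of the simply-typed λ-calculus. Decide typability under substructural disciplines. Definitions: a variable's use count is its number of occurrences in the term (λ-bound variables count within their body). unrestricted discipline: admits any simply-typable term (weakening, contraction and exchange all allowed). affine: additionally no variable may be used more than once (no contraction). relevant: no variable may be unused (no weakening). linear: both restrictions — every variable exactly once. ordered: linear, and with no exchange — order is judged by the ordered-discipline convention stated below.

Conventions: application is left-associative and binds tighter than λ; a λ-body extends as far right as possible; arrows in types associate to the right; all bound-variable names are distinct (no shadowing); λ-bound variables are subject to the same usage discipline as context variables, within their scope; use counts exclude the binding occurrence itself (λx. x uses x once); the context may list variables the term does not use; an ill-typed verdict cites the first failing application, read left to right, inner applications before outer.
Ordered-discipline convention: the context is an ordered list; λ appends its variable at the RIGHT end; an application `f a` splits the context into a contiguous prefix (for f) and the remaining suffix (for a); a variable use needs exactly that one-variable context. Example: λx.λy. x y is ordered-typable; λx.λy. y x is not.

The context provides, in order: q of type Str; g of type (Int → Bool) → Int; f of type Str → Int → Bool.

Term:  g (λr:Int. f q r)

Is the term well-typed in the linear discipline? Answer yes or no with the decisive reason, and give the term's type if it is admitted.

yes — q, g, f, r: one use apiece; term : Int
counts: q: 1×, g: 1×, f: 1×, r [bound]: 1×
left-to-right use order: g, f, q, r
typing: the term checks, with type Int
all disciplines: ordered ✗, linear ✓, affine ✓, relevant ✓, unrestricted ✓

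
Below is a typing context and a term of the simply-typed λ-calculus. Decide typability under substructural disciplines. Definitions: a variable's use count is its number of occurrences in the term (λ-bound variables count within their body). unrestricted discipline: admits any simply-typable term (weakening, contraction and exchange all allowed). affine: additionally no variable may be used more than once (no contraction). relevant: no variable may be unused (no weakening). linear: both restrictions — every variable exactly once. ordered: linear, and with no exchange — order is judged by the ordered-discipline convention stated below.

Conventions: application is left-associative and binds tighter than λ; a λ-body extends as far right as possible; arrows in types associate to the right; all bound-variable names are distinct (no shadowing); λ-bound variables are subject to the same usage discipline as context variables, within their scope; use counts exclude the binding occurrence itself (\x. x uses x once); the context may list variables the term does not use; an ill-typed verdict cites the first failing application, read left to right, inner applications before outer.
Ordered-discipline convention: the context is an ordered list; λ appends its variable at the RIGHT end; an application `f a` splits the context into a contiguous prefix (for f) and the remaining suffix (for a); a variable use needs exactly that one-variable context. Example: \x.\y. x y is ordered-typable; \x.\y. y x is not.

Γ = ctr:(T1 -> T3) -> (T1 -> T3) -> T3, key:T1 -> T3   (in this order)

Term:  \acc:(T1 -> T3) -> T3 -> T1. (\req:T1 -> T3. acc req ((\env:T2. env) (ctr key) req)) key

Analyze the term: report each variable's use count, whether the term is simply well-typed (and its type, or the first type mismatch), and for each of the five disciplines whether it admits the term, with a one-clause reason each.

use counts: ctr: 1; key: 2; acc (λ-bound): 1; req (λ-bound): 2; env (λ-bound): 1
left-to-right use order: acc, req, env, ctr, key, req, key
typing: ill-typed: an argument (T1 -> T3) -> T3 mismatches the expected T2
ordered: ✗ — a type mismatch blocks all five
linear: ✗ — the type mismatch rejects it
affine: ✗ — not simply typable
relevant: ✗ — fails simple typing
unrestricted: ✗ — a type mismatch blocks all five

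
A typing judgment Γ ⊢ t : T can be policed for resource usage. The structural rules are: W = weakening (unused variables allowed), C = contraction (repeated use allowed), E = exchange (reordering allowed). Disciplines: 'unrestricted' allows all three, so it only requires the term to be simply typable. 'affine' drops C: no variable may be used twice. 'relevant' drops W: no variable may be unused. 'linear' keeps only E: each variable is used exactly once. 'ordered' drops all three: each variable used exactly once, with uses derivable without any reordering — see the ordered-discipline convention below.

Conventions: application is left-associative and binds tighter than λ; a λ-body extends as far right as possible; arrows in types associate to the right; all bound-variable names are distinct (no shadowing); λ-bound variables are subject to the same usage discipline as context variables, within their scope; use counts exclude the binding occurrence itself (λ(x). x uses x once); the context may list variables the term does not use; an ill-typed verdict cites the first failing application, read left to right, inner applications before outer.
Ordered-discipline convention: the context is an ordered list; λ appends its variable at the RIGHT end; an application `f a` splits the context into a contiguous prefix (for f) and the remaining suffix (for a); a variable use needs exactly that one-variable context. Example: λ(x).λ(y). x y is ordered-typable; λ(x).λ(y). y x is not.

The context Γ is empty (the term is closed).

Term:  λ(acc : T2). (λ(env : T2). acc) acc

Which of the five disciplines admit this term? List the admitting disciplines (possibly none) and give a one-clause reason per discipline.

admitted in: unrestricted
variable uses: acc (bound)=2; env (bound)=0
order of uses: acc, acc
typing: well-typed — term : T2 -> T2
ordered: ✗ — uses contraction: acc ×2; env never used (weakening)
linear: ✗ — uses contraction: acc ×2; env never used (weakening)
affine: ✗ — uses contraction: acc ×2
relevant: ✗ — env never used (weakening)
unrestricted: ✓ — typability at T2 -> T2 is all that's needed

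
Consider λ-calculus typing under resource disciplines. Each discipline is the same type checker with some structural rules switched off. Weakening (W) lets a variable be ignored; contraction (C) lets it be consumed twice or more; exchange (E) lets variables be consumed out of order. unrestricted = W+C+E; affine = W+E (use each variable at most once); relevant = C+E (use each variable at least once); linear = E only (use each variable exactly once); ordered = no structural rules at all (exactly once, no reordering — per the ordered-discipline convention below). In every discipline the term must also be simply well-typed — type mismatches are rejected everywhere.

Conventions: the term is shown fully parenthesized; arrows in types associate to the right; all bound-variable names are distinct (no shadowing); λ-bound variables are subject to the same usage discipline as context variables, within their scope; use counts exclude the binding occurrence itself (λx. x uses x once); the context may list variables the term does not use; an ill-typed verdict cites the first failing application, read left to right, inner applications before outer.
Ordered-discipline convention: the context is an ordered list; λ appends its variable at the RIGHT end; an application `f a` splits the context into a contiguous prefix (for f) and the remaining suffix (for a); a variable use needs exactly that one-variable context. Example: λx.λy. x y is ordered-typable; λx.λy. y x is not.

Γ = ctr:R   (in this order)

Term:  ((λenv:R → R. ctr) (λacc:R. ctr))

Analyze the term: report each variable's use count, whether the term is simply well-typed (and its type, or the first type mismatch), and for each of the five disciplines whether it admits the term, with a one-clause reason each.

variable uses: ctr ×2; env [bound] ×0; acc [bound] ×0
use order (left to right): ctr, ctr
typing: well-typed at R
ordered: ✗, repeated use of ctr ×2; env, acc left unused
linear: ✗, repeated use of ctr ×2; env, acc left unused
affine: ✗, repeated use of ctr ×2
relevant: ✗, env, acc left unused
unrestricted: ✓, typability at R is all that's needed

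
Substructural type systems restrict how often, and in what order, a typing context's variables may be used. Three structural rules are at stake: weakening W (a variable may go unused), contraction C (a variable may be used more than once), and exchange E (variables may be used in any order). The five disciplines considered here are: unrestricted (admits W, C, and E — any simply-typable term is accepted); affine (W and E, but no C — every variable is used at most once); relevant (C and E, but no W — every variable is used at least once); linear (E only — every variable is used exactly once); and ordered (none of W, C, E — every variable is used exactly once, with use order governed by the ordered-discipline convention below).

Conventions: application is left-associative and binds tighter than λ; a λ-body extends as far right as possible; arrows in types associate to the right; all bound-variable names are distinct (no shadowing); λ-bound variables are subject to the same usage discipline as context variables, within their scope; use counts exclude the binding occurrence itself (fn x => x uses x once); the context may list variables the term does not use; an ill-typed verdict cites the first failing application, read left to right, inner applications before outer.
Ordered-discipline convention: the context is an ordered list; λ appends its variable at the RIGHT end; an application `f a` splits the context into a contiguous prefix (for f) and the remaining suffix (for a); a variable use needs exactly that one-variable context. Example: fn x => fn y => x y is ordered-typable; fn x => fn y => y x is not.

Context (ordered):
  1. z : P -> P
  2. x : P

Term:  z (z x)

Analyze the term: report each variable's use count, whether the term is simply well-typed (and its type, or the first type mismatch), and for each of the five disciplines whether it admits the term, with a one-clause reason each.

use counts: z: 2×; x: 1×
use order (left to right): z, z, x
typing: ✓ — P
ordered: ✗, repeated use of z ×2
linear: ✗, repeated use of z ×2
affine: ✗, repeated use of z ×2
relevant: ✓, z, x: all used, weakening unneeded
unrestricted: ✓, type-checks (P) and nothing is barred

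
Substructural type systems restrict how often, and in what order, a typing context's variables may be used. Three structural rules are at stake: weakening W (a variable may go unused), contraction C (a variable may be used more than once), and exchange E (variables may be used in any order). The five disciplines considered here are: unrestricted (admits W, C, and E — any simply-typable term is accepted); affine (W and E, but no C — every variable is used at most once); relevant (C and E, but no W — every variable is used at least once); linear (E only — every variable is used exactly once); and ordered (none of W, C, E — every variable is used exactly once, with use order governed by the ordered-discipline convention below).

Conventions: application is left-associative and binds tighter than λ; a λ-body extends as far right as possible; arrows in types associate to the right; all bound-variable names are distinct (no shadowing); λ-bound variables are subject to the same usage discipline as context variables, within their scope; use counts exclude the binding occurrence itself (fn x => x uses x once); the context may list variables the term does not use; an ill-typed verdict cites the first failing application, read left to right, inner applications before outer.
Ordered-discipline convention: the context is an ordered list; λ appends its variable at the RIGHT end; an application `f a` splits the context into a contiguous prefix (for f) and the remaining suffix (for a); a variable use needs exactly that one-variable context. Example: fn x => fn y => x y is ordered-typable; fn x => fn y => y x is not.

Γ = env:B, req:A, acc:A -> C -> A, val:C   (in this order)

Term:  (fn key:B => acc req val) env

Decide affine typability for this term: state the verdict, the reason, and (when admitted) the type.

yes — no duplicate uses among env, req, acc, val, key; term : A
variable uses: env ×1, req ×1, acc ×1, val ×1, key [bound] ×0
uses in reading order: acc, req, val, env
typing: well-typed at A
all disciplines: ordered ✗ · linear ✗ · affine ✓ · relevant ✗ · unrestricted ✓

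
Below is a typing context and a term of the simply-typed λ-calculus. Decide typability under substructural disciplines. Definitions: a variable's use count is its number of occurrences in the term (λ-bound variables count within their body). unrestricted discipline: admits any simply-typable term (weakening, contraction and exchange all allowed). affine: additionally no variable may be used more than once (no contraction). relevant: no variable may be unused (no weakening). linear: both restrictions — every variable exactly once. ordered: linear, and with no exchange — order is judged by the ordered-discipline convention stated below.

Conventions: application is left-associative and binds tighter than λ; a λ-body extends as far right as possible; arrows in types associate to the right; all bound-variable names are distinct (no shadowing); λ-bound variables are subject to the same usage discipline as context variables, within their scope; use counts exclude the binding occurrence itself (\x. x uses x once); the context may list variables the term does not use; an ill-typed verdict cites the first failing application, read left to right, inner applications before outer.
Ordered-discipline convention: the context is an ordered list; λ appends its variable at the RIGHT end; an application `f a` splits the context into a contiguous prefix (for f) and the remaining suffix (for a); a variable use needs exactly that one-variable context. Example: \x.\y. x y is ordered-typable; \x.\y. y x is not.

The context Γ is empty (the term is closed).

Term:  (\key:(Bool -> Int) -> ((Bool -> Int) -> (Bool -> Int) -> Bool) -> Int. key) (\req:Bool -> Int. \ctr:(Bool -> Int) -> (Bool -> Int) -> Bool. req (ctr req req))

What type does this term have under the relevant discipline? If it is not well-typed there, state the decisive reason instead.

term : (Bool -> Int) -> ((Bool -> Int) -> (Bool -> Int) -> Bool) -> Int
variable uses: key (λ-bound)=1; req (λ-bound)=3; ctr (λ-bound)=1
left-to-right use order: key, req, ctr, req, req
typing: well-typed — term : (Bool -> Int) -> ((Bool -> Int) -> (Bool -> Int) -> Bool) -> Int
per-discipline verdicts: ordered ✗ | linear ✗ | affine ✗ | relevant ✓ | unrestricted ✓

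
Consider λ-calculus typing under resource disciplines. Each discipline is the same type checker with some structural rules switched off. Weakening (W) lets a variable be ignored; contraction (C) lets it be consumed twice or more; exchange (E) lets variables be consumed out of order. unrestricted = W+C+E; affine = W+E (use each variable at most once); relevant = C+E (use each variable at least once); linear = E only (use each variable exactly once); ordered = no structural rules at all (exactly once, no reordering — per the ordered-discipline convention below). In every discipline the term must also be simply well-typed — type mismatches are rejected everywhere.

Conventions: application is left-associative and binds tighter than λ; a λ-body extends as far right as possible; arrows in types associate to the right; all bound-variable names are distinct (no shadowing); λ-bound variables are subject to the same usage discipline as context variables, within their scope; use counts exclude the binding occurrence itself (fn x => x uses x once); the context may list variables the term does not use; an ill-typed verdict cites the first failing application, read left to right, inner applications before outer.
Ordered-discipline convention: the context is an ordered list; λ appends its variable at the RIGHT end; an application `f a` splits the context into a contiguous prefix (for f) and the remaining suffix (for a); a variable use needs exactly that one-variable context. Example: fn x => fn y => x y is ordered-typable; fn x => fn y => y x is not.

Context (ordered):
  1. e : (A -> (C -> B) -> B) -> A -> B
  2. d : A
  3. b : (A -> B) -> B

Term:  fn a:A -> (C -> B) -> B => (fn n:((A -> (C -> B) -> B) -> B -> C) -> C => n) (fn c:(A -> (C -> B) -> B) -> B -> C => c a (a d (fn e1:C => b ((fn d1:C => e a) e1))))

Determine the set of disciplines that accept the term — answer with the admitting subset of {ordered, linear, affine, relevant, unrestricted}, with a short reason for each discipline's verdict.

admitted by: unrestricted
use counts: e: 1; d: 1; b: 1; a (λ-bound): 3; n (λ-bound): 1; c (λ-bound): 1; e1 (λ-bound): 1; d1 (λ-bound): 0
uses in reading order: n, c, a, a, d, b, e, a, e1
typing: well-typed — term : (A -> (C -> B) -> B) -> ((A -> (C -> B) -> B) -> B -> C) -> C
ordered: ✗ — uses contraction: a ×3; d1 left unused
linear: ✗ — uses contraction: a ×3; d1 left unused
affine: ✗ — uses contraction: a ×3
relevant: ✗ — d1 left unused
unrestricted: ✓ — simply typable at (A -> (C -> B) -> B) -> ((A -> (C -> B) -> B) -> B -> C) -> C; W, C, E all held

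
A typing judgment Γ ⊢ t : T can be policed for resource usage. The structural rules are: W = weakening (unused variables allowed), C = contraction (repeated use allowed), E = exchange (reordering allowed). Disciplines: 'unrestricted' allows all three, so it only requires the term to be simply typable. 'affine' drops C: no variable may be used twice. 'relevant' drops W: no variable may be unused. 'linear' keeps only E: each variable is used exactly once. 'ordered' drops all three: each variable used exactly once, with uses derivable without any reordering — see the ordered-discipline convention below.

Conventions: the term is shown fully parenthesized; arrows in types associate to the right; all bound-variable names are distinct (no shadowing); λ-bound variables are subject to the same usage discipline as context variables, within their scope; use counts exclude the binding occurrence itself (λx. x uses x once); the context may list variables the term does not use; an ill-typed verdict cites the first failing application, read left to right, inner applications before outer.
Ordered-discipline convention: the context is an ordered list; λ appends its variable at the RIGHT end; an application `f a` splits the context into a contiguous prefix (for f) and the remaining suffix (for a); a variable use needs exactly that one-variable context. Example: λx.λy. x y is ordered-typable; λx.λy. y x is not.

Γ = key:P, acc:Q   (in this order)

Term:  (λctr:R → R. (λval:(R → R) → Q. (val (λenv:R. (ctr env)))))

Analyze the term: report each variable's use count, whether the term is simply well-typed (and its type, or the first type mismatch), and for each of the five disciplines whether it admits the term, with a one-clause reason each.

variable uses: key ×0; acc ×0; ctr (λ-bound) ×1; val (λ-bound) ×1; env (λ-bound) ×1
left-to-right use order: val, ctr, env
typing: well-typed at (R → R) → ((R → R) → Q) → Q
ordered: ✗ — key, acc left unused
linear: ✗ — key, acc left unused
affine: ✓ — at most one use each (key, acc, ctr, val, env)
relevant: ✗ — key, acc left unused
unrestricted: ✓ — well-typed at (R → R) → ((R → R) → Q) → Q; no restrictions here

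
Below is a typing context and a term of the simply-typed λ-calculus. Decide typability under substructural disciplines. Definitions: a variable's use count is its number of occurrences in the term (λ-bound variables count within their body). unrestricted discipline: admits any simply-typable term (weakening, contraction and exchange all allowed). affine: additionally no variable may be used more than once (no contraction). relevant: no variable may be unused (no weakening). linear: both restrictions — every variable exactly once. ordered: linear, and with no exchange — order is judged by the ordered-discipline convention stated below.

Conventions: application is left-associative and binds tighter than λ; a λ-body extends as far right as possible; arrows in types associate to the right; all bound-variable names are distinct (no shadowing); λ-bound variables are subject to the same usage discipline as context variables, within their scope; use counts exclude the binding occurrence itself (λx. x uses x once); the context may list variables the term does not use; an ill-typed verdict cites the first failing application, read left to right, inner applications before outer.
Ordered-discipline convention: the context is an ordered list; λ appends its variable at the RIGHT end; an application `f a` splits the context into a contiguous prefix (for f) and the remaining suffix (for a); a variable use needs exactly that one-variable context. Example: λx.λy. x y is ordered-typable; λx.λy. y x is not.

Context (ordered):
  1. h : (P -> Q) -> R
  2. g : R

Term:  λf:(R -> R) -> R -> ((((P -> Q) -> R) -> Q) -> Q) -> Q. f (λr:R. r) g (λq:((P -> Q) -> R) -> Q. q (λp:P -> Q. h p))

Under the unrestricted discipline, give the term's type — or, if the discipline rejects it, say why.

term : ((R -> R) -> R -> ((((P -> Q) -> R) -> Q) -> Q) -> Q) -> Q
use counts: h ×1; g ×1; f (λ-bound) ×1; r (λ-bound) ×1; q (λ-bound) ×1; p (λ-bound) ×1
left-to-right use order: f, r, g, q, h, p
typing: the term checks, with type ((R -> R) -> R -> ((((P -> Q) -> R) -> Q) -> Q) -> Q) -> Q
all disciplines: ordered ✗; linear ✓; affine ✓; relevant ✓; unrestricted ✓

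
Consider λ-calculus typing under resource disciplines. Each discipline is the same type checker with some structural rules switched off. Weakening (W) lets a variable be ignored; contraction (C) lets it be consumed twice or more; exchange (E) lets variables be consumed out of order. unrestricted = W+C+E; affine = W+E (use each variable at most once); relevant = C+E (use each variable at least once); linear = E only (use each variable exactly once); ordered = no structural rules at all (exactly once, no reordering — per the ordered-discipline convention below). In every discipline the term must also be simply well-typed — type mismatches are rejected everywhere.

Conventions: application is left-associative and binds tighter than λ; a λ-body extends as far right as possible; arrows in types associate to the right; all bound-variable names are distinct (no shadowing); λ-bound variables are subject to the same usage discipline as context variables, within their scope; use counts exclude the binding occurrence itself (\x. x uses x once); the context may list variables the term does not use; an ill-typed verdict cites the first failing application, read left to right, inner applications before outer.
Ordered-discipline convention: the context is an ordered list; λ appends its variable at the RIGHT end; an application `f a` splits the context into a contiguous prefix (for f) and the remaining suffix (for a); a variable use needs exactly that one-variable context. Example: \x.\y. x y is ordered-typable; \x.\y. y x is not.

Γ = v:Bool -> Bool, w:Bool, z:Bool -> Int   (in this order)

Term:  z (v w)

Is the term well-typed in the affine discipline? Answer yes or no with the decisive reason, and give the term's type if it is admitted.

yes — no duplicate uses among v, w, z; term : Int
use counts: v ×1; w ×1; z ×1
use order (left to right): z, v, w
typing: ✓ — Int
across the five disciplines: ordered ✗, linear ✓, affine ✓, relevant ✓, unrestricted ✓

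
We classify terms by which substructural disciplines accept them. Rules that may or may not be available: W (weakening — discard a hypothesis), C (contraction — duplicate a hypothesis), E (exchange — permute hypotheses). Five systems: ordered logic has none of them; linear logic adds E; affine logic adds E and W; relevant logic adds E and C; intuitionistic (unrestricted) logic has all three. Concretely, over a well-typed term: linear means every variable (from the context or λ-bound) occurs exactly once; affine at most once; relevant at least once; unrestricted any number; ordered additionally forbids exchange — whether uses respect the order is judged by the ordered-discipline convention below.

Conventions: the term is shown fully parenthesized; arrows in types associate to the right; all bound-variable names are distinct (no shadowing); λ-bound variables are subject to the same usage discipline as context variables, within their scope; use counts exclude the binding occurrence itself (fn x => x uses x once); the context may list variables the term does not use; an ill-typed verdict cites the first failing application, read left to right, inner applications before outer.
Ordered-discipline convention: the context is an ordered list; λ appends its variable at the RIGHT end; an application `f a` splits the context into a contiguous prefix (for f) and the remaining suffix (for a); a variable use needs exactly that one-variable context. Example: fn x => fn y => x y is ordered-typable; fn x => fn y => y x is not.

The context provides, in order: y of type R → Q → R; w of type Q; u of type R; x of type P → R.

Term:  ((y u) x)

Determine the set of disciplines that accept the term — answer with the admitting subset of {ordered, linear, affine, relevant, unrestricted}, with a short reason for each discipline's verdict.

admitted by: none
usage: y=1; w=0; u=1; x=1
left-to-right use order: y, u, x
typing: ill-typed: an application expects Q but receives P → R
ordered ✗ (the type mismatch rejects it)
linear ✗ (not simply typable)
affine ✗ (fails simple typing)
relevant ✗ (a type mismatch blocks all five)
unrestricted ✗ (the type mismatch rejects it)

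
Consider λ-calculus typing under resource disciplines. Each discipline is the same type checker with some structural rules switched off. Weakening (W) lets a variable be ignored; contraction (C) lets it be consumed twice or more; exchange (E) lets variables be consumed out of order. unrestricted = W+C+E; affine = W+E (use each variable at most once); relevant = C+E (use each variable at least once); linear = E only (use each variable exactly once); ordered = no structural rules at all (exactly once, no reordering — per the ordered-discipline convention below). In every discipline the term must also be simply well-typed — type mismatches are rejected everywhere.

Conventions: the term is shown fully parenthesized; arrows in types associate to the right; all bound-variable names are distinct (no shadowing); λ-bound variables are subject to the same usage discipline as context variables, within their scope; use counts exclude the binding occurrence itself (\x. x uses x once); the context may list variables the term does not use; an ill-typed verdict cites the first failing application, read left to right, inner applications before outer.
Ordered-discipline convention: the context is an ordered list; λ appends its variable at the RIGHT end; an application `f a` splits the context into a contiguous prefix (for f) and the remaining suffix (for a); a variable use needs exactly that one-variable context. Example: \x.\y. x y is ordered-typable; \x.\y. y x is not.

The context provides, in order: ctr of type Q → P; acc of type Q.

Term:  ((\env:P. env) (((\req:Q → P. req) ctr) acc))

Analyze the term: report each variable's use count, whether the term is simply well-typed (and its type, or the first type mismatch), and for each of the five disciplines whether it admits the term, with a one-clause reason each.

usage: ctr: 1×; acc: 1×; env (λ-bound): 1×; req (λ-bound): 1×
use order (left to right): env, req, ctr, acc
typing: ✓ — P
ordered: ✓ — ctr, acc, env, req once each; derivable with no W/C/E
linear: ✓ — ctr, acc, env, req: one use apiece
affine: ✓ — no duplicate uses among ctr, acc, env, req
relevant: ✓ — at least one use each (ctr, acc, env, req)
unrestricted: ✓ — type-checks (P) and nothing is barred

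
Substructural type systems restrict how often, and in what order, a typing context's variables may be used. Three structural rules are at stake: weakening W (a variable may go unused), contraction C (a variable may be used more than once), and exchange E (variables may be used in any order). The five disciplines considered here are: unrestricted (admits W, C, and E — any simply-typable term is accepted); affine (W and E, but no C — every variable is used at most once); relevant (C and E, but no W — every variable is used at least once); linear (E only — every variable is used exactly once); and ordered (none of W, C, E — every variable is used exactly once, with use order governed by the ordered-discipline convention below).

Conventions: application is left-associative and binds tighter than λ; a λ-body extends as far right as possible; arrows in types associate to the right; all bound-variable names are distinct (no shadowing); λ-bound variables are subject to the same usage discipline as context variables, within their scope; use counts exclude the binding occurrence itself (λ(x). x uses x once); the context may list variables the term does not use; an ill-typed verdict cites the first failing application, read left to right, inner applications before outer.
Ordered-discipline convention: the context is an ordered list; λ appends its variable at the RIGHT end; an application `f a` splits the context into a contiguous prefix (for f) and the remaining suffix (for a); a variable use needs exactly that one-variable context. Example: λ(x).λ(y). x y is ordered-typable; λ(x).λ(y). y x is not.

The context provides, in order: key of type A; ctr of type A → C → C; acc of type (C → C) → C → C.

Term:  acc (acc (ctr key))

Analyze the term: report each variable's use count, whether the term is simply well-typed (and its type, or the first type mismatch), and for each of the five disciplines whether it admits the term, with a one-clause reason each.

use counts: key ×1, ctr ×1, acc ×2
uses in reading order: acc, acc, ctr, key
typing: well-typed at C → C
ordered: ✗ — needs contraction — acc ×2
linear: ✗ — needs contraction — acc ×2
affine: ✗ — needs contraction — acc ×2
relevant: ✓ — key, ctr, acc: all used, weakening unneeded
unrestricted: ✓ — typability at C → C is all that's needed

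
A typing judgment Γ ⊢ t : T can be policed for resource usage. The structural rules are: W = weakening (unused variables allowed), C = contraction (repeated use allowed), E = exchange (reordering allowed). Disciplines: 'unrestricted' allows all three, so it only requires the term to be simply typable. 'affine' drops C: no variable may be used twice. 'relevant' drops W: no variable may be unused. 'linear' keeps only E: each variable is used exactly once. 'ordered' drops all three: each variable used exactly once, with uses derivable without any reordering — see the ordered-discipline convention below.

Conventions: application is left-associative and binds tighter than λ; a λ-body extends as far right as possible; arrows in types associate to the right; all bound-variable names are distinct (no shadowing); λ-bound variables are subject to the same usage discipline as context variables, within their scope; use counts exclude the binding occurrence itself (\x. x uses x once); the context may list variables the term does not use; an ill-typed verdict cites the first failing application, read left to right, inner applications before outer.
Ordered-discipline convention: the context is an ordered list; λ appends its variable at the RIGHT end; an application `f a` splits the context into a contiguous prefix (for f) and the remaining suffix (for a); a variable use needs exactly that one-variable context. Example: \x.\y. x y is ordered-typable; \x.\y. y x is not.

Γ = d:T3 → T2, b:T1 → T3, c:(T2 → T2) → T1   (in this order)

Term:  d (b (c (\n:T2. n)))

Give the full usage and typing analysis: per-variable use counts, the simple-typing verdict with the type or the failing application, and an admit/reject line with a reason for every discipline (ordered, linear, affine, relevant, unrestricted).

use counts: d ×1; b ×1; c ×1; n [bound] ×1
uses in reading order: d, b, c, n
typing: well-typed at T2
ordered ✓ (d, b, c, n once each; derivable with no W/C/E)
linear ✓ (each of d, b, c, n used exactly once)
affine ✓ (none of d, b, c, n used more than once)
relevant ✓ (d, b, c, n: all used, weakening unneeded)
unrestricted ✓ (well-typed at T2; no restrictions here)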